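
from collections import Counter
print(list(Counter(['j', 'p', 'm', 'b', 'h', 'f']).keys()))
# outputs ['j', 'p', 'm', 'b', 'h', 'f']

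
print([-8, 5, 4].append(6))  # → None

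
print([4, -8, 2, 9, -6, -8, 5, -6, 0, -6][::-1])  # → [-6, 0, -6, 5, -8, -6, 9, 2, -8, 4]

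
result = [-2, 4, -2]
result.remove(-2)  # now [4, -2]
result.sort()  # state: [-2, 4]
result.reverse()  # [4, -2]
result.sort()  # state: [-2, 4]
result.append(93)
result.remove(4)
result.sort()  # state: [-2, 93]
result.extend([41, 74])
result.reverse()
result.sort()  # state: [-2, 41, 74, 93]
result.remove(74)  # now [-2, 41, 93]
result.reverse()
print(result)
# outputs [93, 41, -2]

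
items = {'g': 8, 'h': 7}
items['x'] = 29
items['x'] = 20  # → {'g': 8, 'h': 7, 'x': 20}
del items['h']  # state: {'g': 8, 'x': 20}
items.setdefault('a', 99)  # 99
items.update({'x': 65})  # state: {'g': 8, 'x': 65, 'a': 99}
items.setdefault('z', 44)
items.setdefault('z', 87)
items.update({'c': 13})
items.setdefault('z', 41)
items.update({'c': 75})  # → {'g': 8, 'x': 65, 'a': 99, 'z': 44, 'c': 75}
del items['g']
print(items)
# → {'x': 65, 'a': 99, 'z': 44, 'c': 75}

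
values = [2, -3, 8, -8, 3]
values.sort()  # [-8, -3, 2, 3, 8]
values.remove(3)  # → [-8, -3, 2, 8]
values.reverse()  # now [8, 2, -3, -8]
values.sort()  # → [-8, -3, 2, 8]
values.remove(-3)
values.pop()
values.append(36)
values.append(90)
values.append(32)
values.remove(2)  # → [-8, 36, 90, 32]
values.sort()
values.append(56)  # [-8, 32, 36, 90, 56]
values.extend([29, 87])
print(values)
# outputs [-8, 32, 36, 90, 56, 29, 87]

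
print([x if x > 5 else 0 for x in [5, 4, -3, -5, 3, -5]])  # [0, 0, 0, 0, 0, 0]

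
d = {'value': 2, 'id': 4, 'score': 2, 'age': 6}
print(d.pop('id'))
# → 4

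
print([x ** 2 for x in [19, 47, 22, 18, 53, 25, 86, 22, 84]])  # [361, 2209, 484, 324, 2809, 625, 7396, 484, 7056]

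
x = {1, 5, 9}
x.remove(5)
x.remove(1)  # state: {9}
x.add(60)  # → {9, 60}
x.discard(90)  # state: {9, 60}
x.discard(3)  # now {9, 60}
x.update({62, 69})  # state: {9, 60, 62, 69}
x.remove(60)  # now {9, 62, 69}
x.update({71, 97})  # {9, 62, 69, 71, 97}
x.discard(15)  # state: {9, 62, 69, 71, 97}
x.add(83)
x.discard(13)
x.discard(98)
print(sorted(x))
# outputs [9, 62, 69, 71, 83, 97]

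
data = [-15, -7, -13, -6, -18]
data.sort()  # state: [-18, -15, -13, -7, -6]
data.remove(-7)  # [-18, -15, -13, -6]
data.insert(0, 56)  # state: [56, -18, -15, -13, -6]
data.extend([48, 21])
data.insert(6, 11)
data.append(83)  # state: [56, -18, -15, -13, -6, 48, 11, 21, 83]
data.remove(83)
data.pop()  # 21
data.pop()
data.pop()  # 48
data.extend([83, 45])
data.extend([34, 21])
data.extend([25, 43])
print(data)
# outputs [56, -18, -15, -13, -6, 83, 45, 34, 21, 25, 43]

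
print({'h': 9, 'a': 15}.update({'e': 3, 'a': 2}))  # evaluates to None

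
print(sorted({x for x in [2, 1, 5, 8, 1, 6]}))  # [1, 2, 5, 6, 8]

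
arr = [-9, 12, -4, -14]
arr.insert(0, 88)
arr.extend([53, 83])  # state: [88, -9, 12, -4, -14, 53, 83]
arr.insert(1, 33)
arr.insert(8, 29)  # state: [88, 33, -9, 12, -4, -14, 53, 83, 29]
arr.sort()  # [-14, -9, -4, 12, 29, 33, 53, 83, 88]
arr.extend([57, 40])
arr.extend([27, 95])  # [-14, -9, -4, 12, 29, 33, 53, 83, 88, 57, 40, 27, 95]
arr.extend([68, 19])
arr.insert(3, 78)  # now [-14, -9, -4, 78, 12, 29, 33, 53, 83, 88, 57, 40, 27, 95, 68, 19]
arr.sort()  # [-14, -9, -4, 12, 19, 27, 29, 33, 40, 53, 57, 68, 78, 83, 88, 95]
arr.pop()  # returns 95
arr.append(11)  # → [-14, -9, -4, 12, 19, 27, 29, 33, 40, 53, 57, 68, 78, 83, 88, 11]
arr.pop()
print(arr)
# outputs [-14, -9, -4, 12, 19, 27, 29, 33, 40, 53, 57, 68, 78, 83, 88]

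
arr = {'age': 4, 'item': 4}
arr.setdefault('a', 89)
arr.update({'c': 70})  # {'age': 4, 'item': 4, 'a': 89, 'c': 70}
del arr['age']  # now {'item': 4, 'a': 89, 'c': 70}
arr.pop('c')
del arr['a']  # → {'item': 4}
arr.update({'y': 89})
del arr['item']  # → {'y': 89}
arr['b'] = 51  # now {'y': 89, 'b': 51}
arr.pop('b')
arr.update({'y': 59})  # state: {'y': 59}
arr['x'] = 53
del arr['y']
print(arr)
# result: {'x': 53}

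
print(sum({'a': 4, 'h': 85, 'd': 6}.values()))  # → 95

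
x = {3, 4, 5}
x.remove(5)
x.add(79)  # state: {3, 4, 79}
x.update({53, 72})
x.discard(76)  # {3, 4, 53, 72, 79}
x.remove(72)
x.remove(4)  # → {3, 53, 79}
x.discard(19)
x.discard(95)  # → {3, 53, 79}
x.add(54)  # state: {3, 53, 54, 79}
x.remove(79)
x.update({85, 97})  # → {3, 53, 54, 85, 97}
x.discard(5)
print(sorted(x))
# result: [3, 53, 54, 85, 97]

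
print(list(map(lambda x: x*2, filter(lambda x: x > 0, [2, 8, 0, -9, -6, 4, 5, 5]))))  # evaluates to [4, 16, 8, 10, 10]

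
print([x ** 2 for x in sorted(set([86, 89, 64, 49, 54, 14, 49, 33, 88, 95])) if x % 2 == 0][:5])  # [196, 2916, 4096, 7396, 7744]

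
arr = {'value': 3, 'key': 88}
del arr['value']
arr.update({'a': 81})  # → {'key': 88, 'a': 81}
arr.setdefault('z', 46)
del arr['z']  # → {'key': 88, 'a': 81}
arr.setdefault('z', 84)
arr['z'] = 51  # {'key': 88, 'a': 81, 'z': 51}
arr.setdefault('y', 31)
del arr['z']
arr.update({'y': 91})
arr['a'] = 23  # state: {'key': 88, 'a': 23, 'y': 91}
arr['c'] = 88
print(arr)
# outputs {'key': 88, 'a': 23, 'y': 91, 'c': 88}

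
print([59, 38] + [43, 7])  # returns [59, 38, 43, 7]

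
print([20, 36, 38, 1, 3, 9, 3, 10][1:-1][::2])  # [36, 1, 9]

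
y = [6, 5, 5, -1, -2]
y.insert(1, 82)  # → [6, 82, 5, 5, -1, -2]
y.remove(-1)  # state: [6, 82, 5, 5, -2]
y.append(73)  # [6, 82, 5, 5, -2, 73]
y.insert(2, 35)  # [6, 82, 35, 5, 5, -2, 73]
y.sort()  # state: [-2, 5, 5, 6, 35, 73, 82]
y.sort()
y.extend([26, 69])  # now [-2, 5, 5, 6, 35, 73, 82, 26, 69]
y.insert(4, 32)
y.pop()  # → 69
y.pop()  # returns 26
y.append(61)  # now [-2, 5, 5, 6, 32, 35, 73, 82, 61]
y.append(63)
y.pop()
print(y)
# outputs [-2, 5, 5, 6, 32, 35, 73, 82, 61]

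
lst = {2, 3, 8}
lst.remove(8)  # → {2, 3}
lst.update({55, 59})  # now {2, 3, 55, 59}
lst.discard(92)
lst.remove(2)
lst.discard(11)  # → {3, 55, 59}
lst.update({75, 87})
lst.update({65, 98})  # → {3, 55, 59, 65, 75, 87, 98}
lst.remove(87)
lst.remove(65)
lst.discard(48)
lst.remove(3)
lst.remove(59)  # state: {55, 75, 98}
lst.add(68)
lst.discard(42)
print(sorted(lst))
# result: [55, 68, 75, 98]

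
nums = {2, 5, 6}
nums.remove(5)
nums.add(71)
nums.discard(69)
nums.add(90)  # {2, 6, 71, 90}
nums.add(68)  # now {2, 6, 68, 71, 90}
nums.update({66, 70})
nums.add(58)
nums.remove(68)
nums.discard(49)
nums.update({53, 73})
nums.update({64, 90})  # {2, 6, 53, 58, 64, 66, 70, 71, 73, 90}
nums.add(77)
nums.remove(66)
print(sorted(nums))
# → [2, 6, 53, 58, 64, 70, 71, 73, 77, 90]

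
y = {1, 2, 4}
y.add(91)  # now {1, 2, 4, 91}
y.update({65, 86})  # {1, 2, 4, 65, 86, 91}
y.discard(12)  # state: {1, 2, 4, 65, 86, 91}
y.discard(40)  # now {1, 2, 4, 65, 86, 91}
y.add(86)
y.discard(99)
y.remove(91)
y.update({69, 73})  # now {1, 2, 4, 65, 69, 73, 86}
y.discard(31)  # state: {1, 2, 4, 65, 69, 73, 86}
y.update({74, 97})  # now {1, 2, 4, 65, 69, 73, 74, 86, 97}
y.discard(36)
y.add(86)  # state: {1, 2, 4, 65, 69, 73, 74, 86, 97}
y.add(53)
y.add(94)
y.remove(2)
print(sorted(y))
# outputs [1, 4, 53, 65, 69, 73, 74, 86, 94, 97]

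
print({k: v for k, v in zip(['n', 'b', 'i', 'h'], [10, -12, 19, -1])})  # {'n': 10, 'b': -12, 'i': 19, 'h': -1}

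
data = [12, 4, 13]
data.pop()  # 13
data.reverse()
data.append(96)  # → [4, 12, 96]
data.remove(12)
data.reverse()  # [96, 4]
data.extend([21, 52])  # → [96, 4, 21, 52]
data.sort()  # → [4, 21, 52, 96]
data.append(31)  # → [4, 21, 52, 96, 31]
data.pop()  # 31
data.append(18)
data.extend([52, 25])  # [4, 21, 52, 96, 18, 52, 25]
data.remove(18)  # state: [4, 21, 52, 96, 52, 25]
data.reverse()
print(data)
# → [25, 52, 96, 52, 21, 4]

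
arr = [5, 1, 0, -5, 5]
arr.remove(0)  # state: [5, 1, -5, 5]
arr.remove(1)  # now [5, -5, 5]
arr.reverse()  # [5, -5, 5]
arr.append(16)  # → [5, -5, 5, 16]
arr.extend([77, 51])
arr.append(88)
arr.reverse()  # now [88, 51, 77, 16, 5, -5, 5]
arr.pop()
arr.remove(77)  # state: [88, 51, 16, 5, -5]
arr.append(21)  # [88, 51, 16, 5, -5, 21]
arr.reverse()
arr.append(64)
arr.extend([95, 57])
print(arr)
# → [21, -5, 5, 16, 51, 88, 64, 95, 57]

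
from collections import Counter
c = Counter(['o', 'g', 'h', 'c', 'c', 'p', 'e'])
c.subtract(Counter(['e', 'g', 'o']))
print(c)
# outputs Counter({'c': 2, 'h': 1, 'p': 1, 'o': 0, 'g': 0, 'e': 0})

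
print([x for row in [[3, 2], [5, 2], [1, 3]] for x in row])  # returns [3, 2, 5, 2, 1, 3]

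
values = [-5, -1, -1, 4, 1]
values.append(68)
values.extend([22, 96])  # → [-5, -1, -1, 4, 1, 68, 22, 96]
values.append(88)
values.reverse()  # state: [88, 96, 22, 68, 1, 4, -1, -1, -5]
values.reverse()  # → [-5, -1, -1, 4, 1, 68, 22, 96, 88]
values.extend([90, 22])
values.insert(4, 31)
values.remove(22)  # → [-5, -1, -1, 4, 31, 1, 68, 96, 88, 90, 22]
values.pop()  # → 22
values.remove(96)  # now [-5, -1, -1, 4, 31, 1, 68, 88, 90]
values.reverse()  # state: [90, 88, 68, 1, 31, 4, -1, -1, -5]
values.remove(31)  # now [90, 88, 68, 1, 4, -1, -1, -5]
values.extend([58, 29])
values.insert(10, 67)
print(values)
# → [90, 88, 68, 1, 4, -1, -1, -5, 58, 29, 67]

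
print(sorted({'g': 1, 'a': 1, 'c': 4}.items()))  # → [('a', 1), ('c', 4), ('g', 1)]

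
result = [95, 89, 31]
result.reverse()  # [31, 89, 95]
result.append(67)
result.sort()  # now [31, 67, 89, 95]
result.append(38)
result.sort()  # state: [31, 38, 67, 89, 95]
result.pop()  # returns 95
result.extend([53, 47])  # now [31, 38, 67, 89, 53, 47]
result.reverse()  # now [47, 53, 89, 67, 38, 31]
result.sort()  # [31, 38, 47, 53, 67, 89]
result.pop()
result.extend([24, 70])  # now [31, 38, 47, 53, 67, 24, 70]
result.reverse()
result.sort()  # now [24, 31, 38, 47, 53, 67, 70]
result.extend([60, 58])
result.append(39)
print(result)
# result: [24, 31, 38, 47, 53, 67, 70, 60, 58, 39]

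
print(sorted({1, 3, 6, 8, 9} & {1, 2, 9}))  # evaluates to [1, 9]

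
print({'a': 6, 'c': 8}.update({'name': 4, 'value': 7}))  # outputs None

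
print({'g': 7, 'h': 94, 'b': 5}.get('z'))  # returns None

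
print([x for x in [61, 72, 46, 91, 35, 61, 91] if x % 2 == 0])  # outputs [72, 46]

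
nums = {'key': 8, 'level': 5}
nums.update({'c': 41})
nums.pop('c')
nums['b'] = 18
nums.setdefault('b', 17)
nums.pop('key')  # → 8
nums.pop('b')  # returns 18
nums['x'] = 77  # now {'level': 5, 'x': 77}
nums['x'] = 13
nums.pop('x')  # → 13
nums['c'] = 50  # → {'level': 5, 'c': 50}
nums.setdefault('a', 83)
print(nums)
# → {'level': 5, 'c': 50, 'a': 83}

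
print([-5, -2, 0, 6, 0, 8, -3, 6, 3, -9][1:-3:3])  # [-2, 0]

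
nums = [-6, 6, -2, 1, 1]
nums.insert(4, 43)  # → [-6, 6, -2, 1, 43, 1]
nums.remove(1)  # [-6, 6, -2, 43, 1]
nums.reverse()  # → [1, 43, -2, 6, -6]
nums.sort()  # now [-6, -2, 1, 6, 43]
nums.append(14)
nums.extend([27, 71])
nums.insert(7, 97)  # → [-6, -2, 1, 6, 43, 14, 27, 97, 71]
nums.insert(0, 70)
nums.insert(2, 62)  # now [70, -6, 62, -2, 1, 6, 43, 14, 27, 97, 71]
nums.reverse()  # [71, 97, 27, 14, 43, 6, 1, -2, 62, -6, 70]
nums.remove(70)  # [71, 97, 27, 14, 43, 6, 1, -2, 62, -6]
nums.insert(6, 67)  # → [71, 97, 27, 14, 43, 6, 67, 1, -2, 62, -6]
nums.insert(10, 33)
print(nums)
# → [71, 97, 27, 14, 43, 6, 67, 1, -2, 62, 33, -6]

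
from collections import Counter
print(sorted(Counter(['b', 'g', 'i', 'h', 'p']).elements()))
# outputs ['b', 'g', 'h', 'i', 'p']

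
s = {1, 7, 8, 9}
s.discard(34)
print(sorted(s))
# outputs [1, 7, 8, 9]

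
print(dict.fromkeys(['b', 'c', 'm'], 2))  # {'b': 2, 'c': 2, 'm': 2}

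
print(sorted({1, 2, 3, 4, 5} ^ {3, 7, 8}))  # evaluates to [1, 2, 4, 5, 7, 8]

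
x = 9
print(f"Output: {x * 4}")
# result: Output: 36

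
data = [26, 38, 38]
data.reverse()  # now [38, 38, 26]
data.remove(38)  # [38, 26]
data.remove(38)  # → [26]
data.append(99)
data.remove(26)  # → [99]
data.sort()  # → [99]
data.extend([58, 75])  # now [99, 58, 75]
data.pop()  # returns 75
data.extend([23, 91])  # [99, 58, 23, 91]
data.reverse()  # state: [91, 23, 58, 99]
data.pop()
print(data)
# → [91, 23, 58]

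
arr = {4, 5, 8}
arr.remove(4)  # {5, 8}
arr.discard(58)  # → {5, 8}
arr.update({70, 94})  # {5, 8, 70, 94}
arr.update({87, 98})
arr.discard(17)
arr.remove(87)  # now {5, 8, 70, 94, 98}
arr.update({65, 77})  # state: {5, 8, 65, 70, 77, 94, 98}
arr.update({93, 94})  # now {5, 8, 65, 70, 77, 93, 94, 98}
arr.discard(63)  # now {5, 8, 65, 70, 77, 93, 94, 98}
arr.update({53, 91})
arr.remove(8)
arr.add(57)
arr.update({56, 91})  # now {5, 53, 56, 57, 65, 70, 77, 91, 93, 94, 98}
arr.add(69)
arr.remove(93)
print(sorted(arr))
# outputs [5, 53, 56, 57, 65, 69, 70, 77, 91, 94, 98]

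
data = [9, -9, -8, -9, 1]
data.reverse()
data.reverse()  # [9, -9, -8, -9, 1]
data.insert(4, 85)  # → [9, -9, -8, -9, 85, 1]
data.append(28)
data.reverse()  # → [28, 1, 85, -9, -8, -9, 9]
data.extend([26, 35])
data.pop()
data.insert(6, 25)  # [28, 1, 85, -9, -8, -9, 25, 9, 26]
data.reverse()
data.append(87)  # [26, 9, 25, -9, -8, -9, 85, 1, 28, 87]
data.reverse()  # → [87, 28, 1, 85, -9, -8, -9, 25, 9, 26]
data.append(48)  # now [87, 28, 1, 85, -9, -8, -9, 25, 9, 26, 48]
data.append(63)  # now [87, 28, 1, 85, -9, -8, -9, 25, 9, 26, 48, 63]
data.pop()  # 63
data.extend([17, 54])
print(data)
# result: [87, 28, 1, 85, -9, -8, -9, 25, 9, 26, 48, 17, 54]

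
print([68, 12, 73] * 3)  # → [68, 12, 73, 68, 12, 73, 68, 12, 73]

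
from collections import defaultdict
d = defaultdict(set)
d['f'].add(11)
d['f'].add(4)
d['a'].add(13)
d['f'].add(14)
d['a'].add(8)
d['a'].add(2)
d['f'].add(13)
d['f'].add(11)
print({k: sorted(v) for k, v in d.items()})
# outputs {'f': [4, 11, 13, 14], 'a': [2, 8, 13]}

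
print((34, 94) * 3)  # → (34, 94, 34, 94, 34, 94)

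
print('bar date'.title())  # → Bar Date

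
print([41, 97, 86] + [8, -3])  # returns [41, 97, 86, 8, -3]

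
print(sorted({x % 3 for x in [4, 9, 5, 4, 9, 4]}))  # [0, 1, 2]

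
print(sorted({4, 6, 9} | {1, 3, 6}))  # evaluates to [1, 3, 4, 6, 9]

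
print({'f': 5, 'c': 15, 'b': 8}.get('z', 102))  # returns 102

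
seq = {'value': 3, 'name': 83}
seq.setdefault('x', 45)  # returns 45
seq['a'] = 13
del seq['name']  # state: {'value': 3, 'x': 45, 'a': 13}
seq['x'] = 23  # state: {'value': 3, 'x': 23, 'a': 13}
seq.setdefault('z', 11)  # 11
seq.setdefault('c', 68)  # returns 68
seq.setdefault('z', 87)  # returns 11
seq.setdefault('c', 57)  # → 68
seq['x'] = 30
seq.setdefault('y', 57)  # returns 57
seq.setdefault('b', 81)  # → 81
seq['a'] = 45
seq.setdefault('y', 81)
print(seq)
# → {'value': 3, 'x': 30, 'a': 45, 'z': 11, 'c': 68, 'y': 57, 'b': 81}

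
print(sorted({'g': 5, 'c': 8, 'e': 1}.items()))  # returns [('c', 8), ('e', 1), ('g', 5)]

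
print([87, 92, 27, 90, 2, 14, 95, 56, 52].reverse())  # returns None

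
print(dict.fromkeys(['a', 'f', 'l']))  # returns {'a': None, 'f': None, 'l': None}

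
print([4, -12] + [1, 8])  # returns [4, -12, 1, 8]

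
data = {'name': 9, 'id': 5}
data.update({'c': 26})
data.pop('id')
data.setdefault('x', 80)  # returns 80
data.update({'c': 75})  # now {'name': 9, 'c': 75, 'x': 80}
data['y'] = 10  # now {'name': 9, 'c': 75, 'x': 80, 'y': 10}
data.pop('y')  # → 10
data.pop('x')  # 80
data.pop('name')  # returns 9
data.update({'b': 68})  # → {'c': 75, 'b': 68}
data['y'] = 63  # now {'c': 75, 'b': 68, 'y': 63}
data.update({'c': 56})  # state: {'c': 56, 'b': 68, 'y': 63}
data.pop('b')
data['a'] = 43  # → {'c': 56, 'y': 63, 'a': 43}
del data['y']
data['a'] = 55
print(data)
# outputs {'c': 56, 'a': 55}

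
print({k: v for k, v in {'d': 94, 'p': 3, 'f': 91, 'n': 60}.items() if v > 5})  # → {'d': 94, 'f': 91, 'n': 60}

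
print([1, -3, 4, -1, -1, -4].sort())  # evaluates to None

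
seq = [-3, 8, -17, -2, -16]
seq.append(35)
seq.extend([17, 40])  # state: [-3, 8, -17, -2, -16, 35, 17, 40]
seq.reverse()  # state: [40, 17, 35, -16, -2, -17, 8, -3]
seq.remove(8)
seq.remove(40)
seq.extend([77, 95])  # [17, 35, -16, -2, -17, -3, 77, 95]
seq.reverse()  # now [95, 77, -3, -17, -2, -16, 35, 17]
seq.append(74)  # [95, 77, -3, -17, -2, -16, 35, 17, 74]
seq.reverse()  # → [74, 17, 35, -16, -2, -17, -3, 77, 95]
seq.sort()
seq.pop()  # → 95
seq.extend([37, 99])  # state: [-17, -16, -3, -2, 17, 35, 74, 77, 37, 99]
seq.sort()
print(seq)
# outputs [-17, -16, -3, -2, 17, 35, 37, 74, 77, 99]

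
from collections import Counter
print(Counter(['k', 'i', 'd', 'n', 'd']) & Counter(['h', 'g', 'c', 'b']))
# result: Counter()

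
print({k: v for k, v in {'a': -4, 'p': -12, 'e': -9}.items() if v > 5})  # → {}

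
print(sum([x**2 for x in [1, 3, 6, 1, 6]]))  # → 83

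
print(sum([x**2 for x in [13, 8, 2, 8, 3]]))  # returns 310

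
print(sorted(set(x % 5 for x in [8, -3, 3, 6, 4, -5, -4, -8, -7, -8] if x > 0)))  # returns [1, 3, 4]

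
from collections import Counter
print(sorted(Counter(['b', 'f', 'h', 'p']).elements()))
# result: ['b', 'f', 'h', 'p']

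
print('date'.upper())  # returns DATE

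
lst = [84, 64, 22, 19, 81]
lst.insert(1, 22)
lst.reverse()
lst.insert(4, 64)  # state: [81, 19, 22, 64, 64, 22, 84]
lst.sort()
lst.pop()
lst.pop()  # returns 81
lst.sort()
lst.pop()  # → 64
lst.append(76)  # [19, 22, 22, 64, 76]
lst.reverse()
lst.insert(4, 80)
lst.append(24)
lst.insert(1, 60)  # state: [76, 60, 64, 22, 22, 80, 19, 24]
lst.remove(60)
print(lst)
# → [76, 64, 22, 22, 80, 19, 24]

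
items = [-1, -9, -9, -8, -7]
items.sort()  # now [-9, -9, -8, -7, -1]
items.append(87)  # [-9, -9, -8, -7, -1, 87]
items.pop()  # 87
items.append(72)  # [-9, -9, -8, -7, -1, 72]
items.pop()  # 72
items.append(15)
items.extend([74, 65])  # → [-9, -9, -8, -7, -1, 15, 74, 65]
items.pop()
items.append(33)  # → [-9, -9, -8, -7, -1, 15, 74, 33]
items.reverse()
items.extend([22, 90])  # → [33, 74, 15, -1, -7, -8, -9, -9, 22, 90]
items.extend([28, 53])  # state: [33, 74, 15, -1, -7, -8, -9, -9, 22, 90, 28, 53]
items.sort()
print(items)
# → [-9, -9, -8, -7, -1, 15, 22, 28, 33, 53, 74, 90]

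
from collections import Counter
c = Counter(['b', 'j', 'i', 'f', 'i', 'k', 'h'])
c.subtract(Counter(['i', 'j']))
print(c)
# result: Counter({'b': 1, 'i': 1, 'f': 1, 'k': 1, 'h': 1, 'j': 0})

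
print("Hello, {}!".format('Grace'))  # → Hello, Grace!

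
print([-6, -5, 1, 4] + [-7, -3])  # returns [-6, -5, 1, 4, -7, -3]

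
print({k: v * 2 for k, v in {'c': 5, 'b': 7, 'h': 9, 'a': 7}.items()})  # {'c': 10, 'b': 14, 'h': 18, 'a': 14}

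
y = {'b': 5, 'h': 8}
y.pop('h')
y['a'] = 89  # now {'b': 5, 'a': 89}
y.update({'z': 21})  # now {'b': 5, 'a': 89, 'z': 21}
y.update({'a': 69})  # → {'b': 5, 'a': 69, 'z': 21}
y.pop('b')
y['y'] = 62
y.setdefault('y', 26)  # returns 62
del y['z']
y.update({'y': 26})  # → {'a': 69, 'y': 26}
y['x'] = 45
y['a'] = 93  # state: {'a': 93, 'y': 26, 'x': 45}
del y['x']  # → {'a': 93, 'y': 26}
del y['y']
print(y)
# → {'a': 93}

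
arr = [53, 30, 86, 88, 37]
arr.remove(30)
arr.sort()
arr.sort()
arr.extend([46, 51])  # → [37, 53, 86, 88, 46, 51]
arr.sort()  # [37, 46, 51, 53, 86, 88]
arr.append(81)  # [37, 46, 51, 53, 86, 88, 81]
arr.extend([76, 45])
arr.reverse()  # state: [45, 76, 81, 88, 86, 53, 51, 46, 37]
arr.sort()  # [37, 45, 46, 51, 53, 76, 81, 86, 88]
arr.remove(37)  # [45, 46, 51, 53, 76, 81, 86, 88]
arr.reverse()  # [88, 86, 81, 76, 53, 51, 46, 45]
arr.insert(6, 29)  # [88, 86, 81, 76, 53, 51, 29, 46, 45]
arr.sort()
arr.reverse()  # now [88, 86, 81, 76, 53, 51, 46, 45, 29]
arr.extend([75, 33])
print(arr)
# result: [88, 86, 81, 76, 53, 51, 46, 45, 29, 75, 33]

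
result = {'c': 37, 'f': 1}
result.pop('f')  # 1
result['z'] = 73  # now {'c': 37, 'z': 73}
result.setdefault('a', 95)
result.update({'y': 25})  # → {'c': 37, 'z': 73, 'a': 95, 'y': 25}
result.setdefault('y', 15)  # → 25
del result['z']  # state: {'c': 37, 'a': 95, 'y': 25}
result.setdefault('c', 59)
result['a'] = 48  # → {'c': 37, 'a': 48, 'y': 25}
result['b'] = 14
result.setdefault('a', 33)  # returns 48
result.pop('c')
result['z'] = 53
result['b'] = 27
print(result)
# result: {'a': 48, 'y': 25, 'b': 27, 'z': 53}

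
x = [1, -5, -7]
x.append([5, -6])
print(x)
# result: [1, -5, -7, [5, -6]]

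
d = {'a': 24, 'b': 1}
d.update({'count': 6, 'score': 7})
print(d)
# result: {'a': 24, 'b': 1, 'count': 6, 'score': 7}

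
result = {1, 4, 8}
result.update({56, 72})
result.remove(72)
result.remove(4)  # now {1, 8, 56}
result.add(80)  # {1, 8, 56, 80}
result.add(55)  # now {1, 8, 55, 56, 80}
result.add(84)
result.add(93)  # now {1, 8, 55, 56, 80, 84, 93}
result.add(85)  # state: {1, 8, 55, 56, 80, 84, 85, 93}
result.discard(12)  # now {1, 8, 55, 56, 80, 84, 85, 93}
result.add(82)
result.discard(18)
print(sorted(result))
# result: [1, 8, 55, 56, 80, 82, 84, 85, 93]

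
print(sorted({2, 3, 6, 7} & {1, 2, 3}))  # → [2, 3]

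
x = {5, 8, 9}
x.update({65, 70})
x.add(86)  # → {5, 8, 9, 65, 70, 86}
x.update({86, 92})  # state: {5, 8, 9, 65, 70, 86, 92}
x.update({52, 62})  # {5, 8, 9, 52, 62, 65, 70, 86, 92}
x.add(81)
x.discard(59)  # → {5, 8, 9, 52, 62, 65, 70, 81, 86, 92}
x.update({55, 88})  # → {5, 8, 9, 52, 55, 62, 65, 70, 81, 86, 88, 92}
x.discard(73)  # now {5, 8, 9, 52, 55, 62, 65, 70, 81, 86, 88, 92}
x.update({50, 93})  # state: {5, 8, 9, 50, 52, 55, 62, 65, 70, 81, 86, 88, 92, 93}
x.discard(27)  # {5, 8, 9, 50, 52, 55, 62, 65, 70, 81, 86, 88, 92, 93}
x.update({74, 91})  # {5, 8, 9, 50, 52, 55, 62, 65, 70, 74, 81, 86, 88, 91, 92, 93}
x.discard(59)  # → {5, 8, 9, 50, 52, 55, 62, 65, 70, 74, 81, 86, 88, 91, 92, 93}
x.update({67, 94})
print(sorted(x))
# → [5, 8, 9, 50, 52, 55, 62, 65, 67, 70, 74, 81, 86, 88, 91, 92, 93, 94]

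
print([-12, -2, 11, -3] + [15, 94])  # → [-12, -2, 11, -3, 15, 94]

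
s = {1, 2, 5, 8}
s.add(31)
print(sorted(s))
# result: [1, 2, 5, 8, 31]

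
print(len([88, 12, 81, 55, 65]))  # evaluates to 5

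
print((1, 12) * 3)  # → (1, 12, 1, 12, 1, 12)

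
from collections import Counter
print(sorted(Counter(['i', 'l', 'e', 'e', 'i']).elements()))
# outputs ['e', 'e', 'i', 'i', 'l']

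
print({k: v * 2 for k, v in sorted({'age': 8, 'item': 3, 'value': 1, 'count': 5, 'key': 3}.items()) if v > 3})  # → {'age': 16, 'count': 10}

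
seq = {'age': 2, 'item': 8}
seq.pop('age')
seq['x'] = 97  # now {'item': 8, 'x': 97}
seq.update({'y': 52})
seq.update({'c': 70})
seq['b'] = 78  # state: {'item': 8, 'x': 97, 'y': 52, 'c': 70, 'b': 78}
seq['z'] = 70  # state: {'item': 8, 'x': 97, 'y': 52, 'c': 70, 'b': 78, 'z': 70}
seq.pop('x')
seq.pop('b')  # 78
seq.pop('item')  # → 8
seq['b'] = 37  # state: {'y': 52, 'c': 70, 'z': 70, 'b': 37}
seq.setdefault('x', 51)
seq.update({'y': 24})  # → {'y': 24, 'c': 70, 'z': 70, 'b': 37, 'x': 51}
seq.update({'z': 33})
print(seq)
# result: {'y': 24, 'c': 70, 'z': 33, 'b': 37, 'x': 51}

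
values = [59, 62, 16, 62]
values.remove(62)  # [59, 16, 62]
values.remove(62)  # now [59, 16]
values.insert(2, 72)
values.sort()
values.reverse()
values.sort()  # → [16, 59, 72]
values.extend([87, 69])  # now [16, 59, 72, 87, 69]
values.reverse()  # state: [69, 87, 72, 59, 16]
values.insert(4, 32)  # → [69, 87, 72, 59, 32, 16]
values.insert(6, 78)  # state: [69, 87, 72, 59, 32, 16, 78]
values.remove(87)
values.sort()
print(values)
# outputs [16, 32, 59, 69, 72, 78]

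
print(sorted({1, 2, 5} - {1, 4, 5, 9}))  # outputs [2]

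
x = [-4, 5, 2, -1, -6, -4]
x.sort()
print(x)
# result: [-6, -4, -4, -1, 2, 5]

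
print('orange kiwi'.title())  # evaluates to Orange Kiwi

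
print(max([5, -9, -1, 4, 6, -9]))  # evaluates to 6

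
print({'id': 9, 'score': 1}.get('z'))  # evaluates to None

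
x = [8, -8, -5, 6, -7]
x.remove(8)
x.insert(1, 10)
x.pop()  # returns -7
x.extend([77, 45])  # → [-8, 10, -5, 6, 77, 45]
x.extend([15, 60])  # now [-8, 10, -5, 6, 77, 45, 15, 60]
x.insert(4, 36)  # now [-8, 10, -5, 6, 36, 77, 45, 15, 60]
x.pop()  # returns 60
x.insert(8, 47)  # [-8, 10, -5, 6, 36, 77, 45, 15, 47]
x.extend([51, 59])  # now [-8, 10, -5, 6, 36, 77, 45, 15, 47, 51, 59]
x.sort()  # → [-8, -5, 6, 10, 15, 36, 45, 47, 51, 59, 77]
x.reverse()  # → [77, 59, 51, 47, 45, 36, 15, 10, 6, -5, -8]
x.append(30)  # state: [77, 59, 51, 47, 45, 36, 15, 10, 6, -5, -8, 30]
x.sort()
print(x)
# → [-8, -5, 6, 10, 15, 30, 36, 45, 47, 51, 59, 77]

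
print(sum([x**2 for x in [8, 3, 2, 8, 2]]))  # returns 145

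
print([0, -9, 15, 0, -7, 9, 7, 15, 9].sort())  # None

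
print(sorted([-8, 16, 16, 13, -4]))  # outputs [-8, -4, 13, 16, 16]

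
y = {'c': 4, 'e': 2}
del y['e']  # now {'c': 4}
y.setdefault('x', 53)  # 53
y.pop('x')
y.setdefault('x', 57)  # 57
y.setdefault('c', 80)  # 4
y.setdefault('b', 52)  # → 52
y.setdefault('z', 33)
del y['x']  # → {'c': 4, 'b': 52, 'z': 33}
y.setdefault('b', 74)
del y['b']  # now {'c': 4, 'z': 33}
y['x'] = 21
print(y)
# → {'c': 4, 'z': 33, 'x': 21}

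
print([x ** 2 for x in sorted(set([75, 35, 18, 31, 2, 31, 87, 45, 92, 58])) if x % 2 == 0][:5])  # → [4, 324, 3364, 8464]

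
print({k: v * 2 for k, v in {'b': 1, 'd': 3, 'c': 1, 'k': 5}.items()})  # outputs {'b': 2, 'd': 6, 'c': 2, 'k': 10}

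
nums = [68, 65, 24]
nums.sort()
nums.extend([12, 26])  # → [24, 65, 68, 12, 26]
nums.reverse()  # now [26, 12, 68, 65, 24]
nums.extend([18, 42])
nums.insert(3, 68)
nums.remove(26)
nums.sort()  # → [12, 18, 24, 42, 65, 68, 68]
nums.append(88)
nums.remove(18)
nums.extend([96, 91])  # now [12, 24, 42, 65, 68, 68, 88, 96, 91]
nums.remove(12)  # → [24, 42, 65, 68, 68, 88, 96, 91]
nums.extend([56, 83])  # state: [24, 42, 65, 68, 68, 88, 96, 91, 56, 83]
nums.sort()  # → [24, 42, 56, 65, 68, 68, 83, 88, 91, 96]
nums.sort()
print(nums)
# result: [24, 42, 56, 65, 68, 68, 83, 88, 91, 96]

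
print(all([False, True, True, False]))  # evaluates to False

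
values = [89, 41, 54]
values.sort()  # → [41, 54, 89]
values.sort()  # [41, 54, 89]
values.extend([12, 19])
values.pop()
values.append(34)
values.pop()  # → 34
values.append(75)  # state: [41, 54, 89, 12, 75]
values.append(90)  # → [41, 54, 89, 12, 75, 90]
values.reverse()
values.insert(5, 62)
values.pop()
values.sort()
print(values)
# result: [12, 54, 62, 75, 89, 90]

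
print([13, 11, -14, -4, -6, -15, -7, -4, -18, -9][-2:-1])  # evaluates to [-18]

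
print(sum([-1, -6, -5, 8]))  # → -4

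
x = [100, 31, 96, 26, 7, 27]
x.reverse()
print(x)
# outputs [27, 7, 26, 96, 31, 100]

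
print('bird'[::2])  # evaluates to br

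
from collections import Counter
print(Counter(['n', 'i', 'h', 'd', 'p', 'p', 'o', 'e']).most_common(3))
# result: [('p', 2), ('n', 1), ('i', 1)]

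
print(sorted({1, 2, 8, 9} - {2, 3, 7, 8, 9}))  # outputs [1]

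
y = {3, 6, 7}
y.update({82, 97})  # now {3, 6, 7, 82, 97}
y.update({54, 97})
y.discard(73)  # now {3, 6, 7, 54, 82, 97}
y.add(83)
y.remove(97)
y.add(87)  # {3, 6, 7, 54, 82, 83, 87}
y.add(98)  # {3, 6, 7, 54, 82, 83, 87, 98}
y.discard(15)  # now {3, 6, 7, 54, 82, 83, 87, 98}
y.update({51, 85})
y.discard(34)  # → {3, 6, 7, 51, 54, 82, 83, 85, 87, 98}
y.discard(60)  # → {3, 6, 7, 51, 54, 82, 83, 85, 87, 98}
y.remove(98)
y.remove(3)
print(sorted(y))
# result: [6, 7, 51, 54, 82, 83, 85, 87]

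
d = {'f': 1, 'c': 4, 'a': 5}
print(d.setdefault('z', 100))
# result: 100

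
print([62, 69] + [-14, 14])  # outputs [62, 69, -14, 14]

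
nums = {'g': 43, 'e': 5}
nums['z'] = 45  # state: {'g': 43, 'e': 5, 'z': 45}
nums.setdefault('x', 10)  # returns 10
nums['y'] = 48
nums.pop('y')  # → 48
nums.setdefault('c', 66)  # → 66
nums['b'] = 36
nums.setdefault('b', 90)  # 36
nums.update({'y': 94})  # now {'g': 43, 'e': 5, 'z': 45, 'x': 10, 'c': 66, 'b': 36, 'y': 94}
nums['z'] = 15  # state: {'g': 43, 'e': 5, 'z': 15, 'x': 10, 'c': 66, 'b': 36, 'y': 94}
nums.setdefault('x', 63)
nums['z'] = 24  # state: {'g': 43, 'e': 5, 'z': 24, 'x': 10, 'c': 66, 'b': 36, 'y': 94}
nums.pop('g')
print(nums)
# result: {'e': 5, 'z': 24, 'x': 10, 'c': 66, 'b': 36, 'y': 94}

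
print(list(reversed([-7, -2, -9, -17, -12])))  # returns [-12, -17, -9, -2, -7]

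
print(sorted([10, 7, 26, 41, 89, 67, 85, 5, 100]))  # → [5, 7, 10, 26, 41, 67, 85, 89, 100]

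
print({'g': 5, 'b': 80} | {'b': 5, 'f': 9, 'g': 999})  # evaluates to {'g': 999, 'b': 5, 'f': 9}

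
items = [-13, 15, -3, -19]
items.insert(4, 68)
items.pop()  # 68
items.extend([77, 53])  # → [-13, 15, -3, -19, 77, 53]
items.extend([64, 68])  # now [-13, 15, -3, -19, 77, 53, 64, 68]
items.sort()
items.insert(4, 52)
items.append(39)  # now [-19, -13, -3, 15, 52, 53, 64, 68, 77, 39]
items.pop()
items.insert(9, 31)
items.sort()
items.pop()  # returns 77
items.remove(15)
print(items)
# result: [-19, -13, -3, 31, 52, 53, 64, 68]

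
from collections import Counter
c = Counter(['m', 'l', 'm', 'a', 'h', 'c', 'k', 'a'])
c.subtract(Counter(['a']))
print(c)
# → Counter({'m': 2, 'l': 1, 'a': 1, 'h': 1, 'c': 1, 'k': 1})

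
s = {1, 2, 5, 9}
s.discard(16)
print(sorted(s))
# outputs [1, 2, 5, 9]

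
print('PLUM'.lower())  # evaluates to plum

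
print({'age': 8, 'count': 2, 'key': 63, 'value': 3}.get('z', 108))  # 108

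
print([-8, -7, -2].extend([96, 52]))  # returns None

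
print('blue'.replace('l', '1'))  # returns b1ue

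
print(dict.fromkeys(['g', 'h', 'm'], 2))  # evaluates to {'g': 2, 'h': 2, 'm': 2}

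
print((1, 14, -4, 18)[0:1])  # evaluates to (1,)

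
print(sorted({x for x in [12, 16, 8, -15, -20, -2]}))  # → [-20, -15, -2, 8, 12, 16]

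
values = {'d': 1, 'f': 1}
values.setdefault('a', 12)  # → 12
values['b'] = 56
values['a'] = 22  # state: {'d': 1, 'f': 1, 'a': 22, 'b': 56}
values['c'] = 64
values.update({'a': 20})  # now {'d': 1, 'f': 1, 'a': 20, 'b': 56, 'c': 64}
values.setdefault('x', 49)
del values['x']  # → {'d': 1, 'f': 1, 'a': 20, 'b': 56, 'c': 64}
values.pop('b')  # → 56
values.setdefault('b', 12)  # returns 12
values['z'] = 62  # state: {'d': 1, 'f': 1, 'a': 20, 'c': 64, 'b': 12, 'z': 62}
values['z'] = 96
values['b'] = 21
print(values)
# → {'d': 1, 'f': 1, 'a': 20, 'c': 64, 'b': 21, 'z': 96}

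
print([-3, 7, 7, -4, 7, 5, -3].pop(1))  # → 7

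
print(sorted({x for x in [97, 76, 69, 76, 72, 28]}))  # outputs [28, 69, 72, 76, 97]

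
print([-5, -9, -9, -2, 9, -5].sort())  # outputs None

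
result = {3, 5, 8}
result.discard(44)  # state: {3, 5, 8}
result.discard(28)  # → {3, 5, 8}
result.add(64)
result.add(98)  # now {3, 5, 8, 64, 98}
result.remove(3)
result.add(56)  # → {5, 8, 56, 64, 98}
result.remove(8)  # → {5, 56, 64, 98}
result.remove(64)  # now {5, 56, 98}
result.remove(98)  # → {5, 56}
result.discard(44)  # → {5, 56}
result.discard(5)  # {56}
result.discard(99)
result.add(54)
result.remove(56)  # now {54}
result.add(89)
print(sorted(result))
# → [54, 89]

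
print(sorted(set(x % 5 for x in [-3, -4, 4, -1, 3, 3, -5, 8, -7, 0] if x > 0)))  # [3, 4]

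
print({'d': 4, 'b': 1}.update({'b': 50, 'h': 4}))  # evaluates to None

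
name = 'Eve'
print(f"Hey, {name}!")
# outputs Hey, Eve!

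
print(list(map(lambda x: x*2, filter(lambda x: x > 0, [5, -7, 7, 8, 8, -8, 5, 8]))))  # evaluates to [10, 14, 16, 16, 10, 16]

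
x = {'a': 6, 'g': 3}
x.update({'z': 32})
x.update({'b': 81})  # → {'a': 6, 'g': 3, 'z': 32, 'b': 81}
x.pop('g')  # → 3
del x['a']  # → {'z': 32, 'b': 81}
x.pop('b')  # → 81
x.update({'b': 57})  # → {'z': 32, 'b': 57}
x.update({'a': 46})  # {'z': 32, 'b': 57, 'a': 46}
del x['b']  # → {'z': 32, 'a': 46}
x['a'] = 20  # {'z': 32, 'a': 20}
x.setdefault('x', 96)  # 96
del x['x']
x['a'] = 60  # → {'z': 32, 'a': 60}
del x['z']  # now {'a': 60}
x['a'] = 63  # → {'a': 63}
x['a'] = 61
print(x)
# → {'a': 61}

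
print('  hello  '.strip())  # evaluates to hello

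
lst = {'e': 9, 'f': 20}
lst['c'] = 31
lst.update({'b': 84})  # {'e': 9, 'f': 20, 'c': 31, 'b': 84}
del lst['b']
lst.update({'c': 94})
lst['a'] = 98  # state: {'e': 9, 'f': 20, 'c': 94, 'a': 98}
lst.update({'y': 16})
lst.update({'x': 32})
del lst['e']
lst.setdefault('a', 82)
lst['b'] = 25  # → {'f': 20, 'c': 94, 'a': 98, 'y': 16, 'x': 32, 'b': 25}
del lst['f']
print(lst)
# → {'c': 94, 'a': 98, 'y': 16, 'x': 32, 'b': 25}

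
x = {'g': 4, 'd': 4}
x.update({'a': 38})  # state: {'g': 4, 'd': 4, 'a': 38}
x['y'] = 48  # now {'g': 4, 'd': 4, 'a': 38, 'y': 48}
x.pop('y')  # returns 48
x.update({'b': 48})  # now {'g': 4, 'd': 4, 'a': 38, 'b': 48}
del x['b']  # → {'g': 4, 'd': 4, 'a': 38}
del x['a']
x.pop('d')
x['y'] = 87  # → {'g': 4, 'y': 87}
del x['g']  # {'y': 87}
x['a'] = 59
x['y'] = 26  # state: {'y': 26, 'a': 59}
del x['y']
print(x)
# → {'a': 59}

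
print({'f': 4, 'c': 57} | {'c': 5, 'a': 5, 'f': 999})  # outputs {'f': 999, 'c': 5, 'a': 5}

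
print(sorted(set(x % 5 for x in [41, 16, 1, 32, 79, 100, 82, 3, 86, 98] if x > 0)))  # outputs [0, 1, 2, 3, 4]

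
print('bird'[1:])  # ird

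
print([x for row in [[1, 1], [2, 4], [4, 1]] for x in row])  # [1, 1, 2, 4, 4, 1]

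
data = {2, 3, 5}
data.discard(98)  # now {2, 3, 5}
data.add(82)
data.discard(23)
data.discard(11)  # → {2, 3, 5, 82}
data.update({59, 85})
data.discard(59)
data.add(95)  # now {2, 3, 5, 82, 85, 95}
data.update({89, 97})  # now {2, 3, 5, 82, 85, 89, 95, 97}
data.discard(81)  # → {2, 3, 5, 82, 85, 89, 95, 97}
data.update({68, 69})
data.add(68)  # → {2, 3, 5, 68, 69, 82, 85, 89, 95, 97}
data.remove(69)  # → {2, 3, 5, 68, 82, 85, 89, 95, 97}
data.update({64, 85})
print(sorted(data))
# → [2, 3, 5, 64, 68, 82, 85, 89, 95, 97]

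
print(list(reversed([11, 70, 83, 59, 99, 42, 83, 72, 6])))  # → [6, 72, 83, 42, 99, 59, 83, 70, 11]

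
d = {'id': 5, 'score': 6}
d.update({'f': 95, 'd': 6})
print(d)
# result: {'id': 5, 'score': 6, 'f': 95, 'd': 6}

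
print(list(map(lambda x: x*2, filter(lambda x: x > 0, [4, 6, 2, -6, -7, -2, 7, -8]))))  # [8, 12, 4, 14]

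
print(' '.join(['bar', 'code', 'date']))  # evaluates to bar code date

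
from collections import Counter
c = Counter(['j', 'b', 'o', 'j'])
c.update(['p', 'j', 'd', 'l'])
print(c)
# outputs Counter({'j': 3, 'b': 1, 'o': 1, 'p': 1, 'd': 1, 'l': 1})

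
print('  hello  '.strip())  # hello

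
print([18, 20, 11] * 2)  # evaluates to [18, 20, 11, 18, 20, 11]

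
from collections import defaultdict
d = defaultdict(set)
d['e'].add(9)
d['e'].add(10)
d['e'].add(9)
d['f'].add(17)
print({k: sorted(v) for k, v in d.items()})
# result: {'e': [9, 10], 'f': [17]}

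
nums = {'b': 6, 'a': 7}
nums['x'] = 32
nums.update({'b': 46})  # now {'b': 46, 'a': 7, 'x': 32}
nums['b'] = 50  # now {'b': 50, 'a': 7, 'x': 32}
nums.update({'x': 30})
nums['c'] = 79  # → {'b': 50, 'a': 7, 'x': 30, 'c': 79}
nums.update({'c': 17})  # {'b': 50, 'a': 7, 'x': 30, 'c': 17}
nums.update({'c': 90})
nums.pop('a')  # 7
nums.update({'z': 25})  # {'b': 50, 'x': 30, 'c': 90, 'z': 25}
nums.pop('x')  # 30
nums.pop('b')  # 50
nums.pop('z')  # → 25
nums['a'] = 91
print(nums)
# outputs {'c': 90, 'a': 91}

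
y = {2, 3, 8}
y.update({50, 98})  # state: {2, 3, 8, 50, 98}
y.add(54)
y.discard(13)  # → {2, 3, 8, 50, 54, 98}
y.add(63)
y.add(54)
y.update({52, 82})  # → {2, 3, 8, 50, 52, 54, 63, 82, 98}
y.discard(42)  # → {2, 3, 8, 50, 52, 54, 63, 82, 98}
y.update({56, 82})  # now {2, 3, 8, 50, 52, 54, 56, 63, 82, 98}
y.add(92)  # {2, 3, 8, 50, 52, 54, 56, 63, 82, 92, 98}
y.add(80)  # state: {2, 3, 8, 50, 52, 54, 56, 63, 80, 82, 92, 98}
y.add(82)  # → {2, 3, 8, 50, 52, 54, 56, 63, 80, 82, 92, 98}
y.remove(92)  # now {2, 3, 8, 50, 52, 54, 56, 63, 80, 82, 98}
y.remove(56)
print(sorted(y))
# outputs [2, 3, 8, 50, 52, 54, 63, 80, 82, 98]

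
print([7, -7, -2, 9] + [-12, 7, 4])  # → [7, -7, -2, 9, -12, 7, 4]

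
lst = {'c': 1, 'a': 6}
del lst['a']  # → {'c': 1}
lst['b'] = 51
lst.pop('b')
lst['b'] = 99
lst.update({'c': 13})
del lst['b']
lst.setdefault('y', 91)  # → 91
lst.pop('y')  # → 91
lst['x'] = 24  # {'c': 13, 'x': 24}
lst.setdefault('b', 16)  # 16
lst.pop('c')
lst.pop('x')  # 24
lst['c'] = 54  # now {'b': 16, 'c': 54}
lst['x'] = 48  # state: {'b': 16, 'c': 54, 'x': 48}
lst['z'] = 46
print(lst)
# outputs {'b': 16, 'c': 54, 'x': 48, 'z': 46}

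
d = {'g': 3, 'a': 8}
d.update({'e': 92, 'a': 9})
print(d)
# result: {'g': 3, 'a': 9, 'e': 92}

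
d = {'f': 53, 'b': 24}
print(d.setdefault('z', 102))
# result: 102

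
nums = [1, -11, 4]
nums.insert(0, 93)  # [93, 1, -11, 4]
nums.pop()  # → 4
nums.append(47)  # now [93, 1, -11, 47]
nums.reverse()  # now [47, -11, 1, 93]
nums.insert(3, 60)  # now [47, -11, 1, 60, 93]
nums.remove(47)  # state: [-11, 1, 60, 93]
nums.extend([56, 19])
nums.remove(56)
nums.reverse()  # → [19, 93, 60, 1, -11]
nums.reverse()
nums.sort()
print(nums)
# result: [-11, 1, 19, 60, 93]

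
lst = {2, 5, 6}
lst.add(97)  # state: {2, 5, 6, 97}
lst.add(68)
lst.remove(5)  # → {2, 6, 68, 97}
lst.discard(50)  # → {2, 6, 68, 97}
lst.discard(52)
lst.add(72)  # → {2, 6, 68, 72, 97}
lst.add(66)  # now {2, 6, 66, 68, 72, 97}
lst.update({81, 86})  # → {2, 6, 66, 68, 72, 81, 86, 97}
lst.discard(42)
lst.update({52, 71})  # {2, 6, 52, 66, 68, 71, 72, 81, 86, 97}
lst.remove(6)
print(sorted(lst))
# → [2, 52, 66, 68, 71, 72, 81, 86, 97]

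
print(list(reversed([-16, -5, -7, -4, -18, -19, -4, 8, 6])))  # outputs [6, 8, -4, -19, -18, -4, -7, -5, -16]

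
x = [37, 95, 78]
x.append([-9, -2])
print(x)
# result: [37, 95, 78, [-9, -2]]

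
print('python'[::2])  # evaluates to pto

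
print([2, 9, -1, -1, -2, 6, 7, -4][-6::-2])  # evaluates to [-1, 2]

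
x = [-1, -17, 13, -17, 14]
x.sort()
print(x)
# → [-17, -17, -1, 13, 14]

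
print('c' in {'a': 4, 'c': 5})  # True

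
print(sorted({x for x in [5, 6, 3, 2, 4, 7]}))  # [2, 3, 4, 5, 6, 7]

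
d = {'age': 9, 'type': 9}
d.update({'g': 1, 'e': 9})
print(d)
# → {'age': 9, 'type': 9, 'g': 1, 'e': 9}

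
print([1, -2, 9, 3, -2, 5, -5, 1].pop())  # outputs 1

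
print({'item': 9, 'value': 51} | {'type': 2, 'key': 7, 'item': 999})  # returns {'item': 999, 'value': 51, 'type': 2, 'key': 7}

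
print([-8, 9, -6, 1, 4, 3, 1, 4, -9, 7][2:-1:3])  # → [-6, 3, -9]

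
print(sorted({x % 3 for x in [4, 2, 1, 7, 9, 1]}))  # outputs [0, 1, 2]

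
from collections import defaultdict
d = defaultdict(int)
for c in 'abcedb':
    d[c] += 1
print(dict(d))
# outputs {'a': 1, 'b': 2, 'c': 1, 'e': 1, 'd': 1}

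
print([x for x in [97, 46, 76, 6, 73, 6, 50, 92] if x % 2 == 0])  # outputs [46, 76, 6, 6, 50, 92]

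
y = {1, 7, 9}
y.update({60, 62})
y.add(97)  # {1, 7, 9, 60, 62, 97}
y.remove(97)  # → {1, 7, 9, 60, 62}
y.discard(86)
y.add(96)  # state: {1, 7, 9, 60, 62, 96}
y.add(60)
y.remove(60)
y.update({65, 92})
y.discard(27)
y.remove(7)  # {1, 9, 62, 65, 92, 96}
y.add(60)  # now {1, 9, 60, 62, 65, 92, 96}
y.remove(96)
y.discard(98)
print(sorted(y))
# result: [1, 9, 60, 62, 65, 92]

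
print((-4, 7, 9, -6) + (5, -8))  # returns (-4, 7, 9, -6, 5, -8)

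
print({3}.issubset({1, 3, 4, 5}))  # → True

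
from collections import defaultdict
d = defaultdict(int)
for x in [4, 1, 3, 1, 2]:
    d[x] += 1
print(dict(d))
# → {4: 1, 1: 2, 3: 1, 2: 1}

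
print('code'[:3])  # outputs cod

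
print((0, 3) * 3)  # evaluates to (0, 3, 0, 3, 0, 3)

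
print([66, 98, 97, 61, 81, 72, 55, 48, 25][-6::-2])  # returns [61, 98]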